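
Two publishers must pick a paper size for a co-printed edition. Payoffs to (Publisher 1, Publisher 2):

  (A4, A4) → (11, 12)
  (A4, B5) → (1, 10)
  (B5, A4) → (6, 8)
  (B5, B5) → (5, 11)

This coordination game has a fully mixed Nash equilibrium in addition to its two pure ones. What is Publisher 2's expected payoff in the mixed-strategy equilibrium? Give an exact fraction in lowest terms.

Publisher 1 mixes with probability p on A4, chosen so Publisher 2 is indifferent: 12p + 8(1−p) = 10p + 11(1−p) gives p = 3/5.
Publisher 2's expected payoff is 12·3/5 + 8·2/5 = 52/5.

52/5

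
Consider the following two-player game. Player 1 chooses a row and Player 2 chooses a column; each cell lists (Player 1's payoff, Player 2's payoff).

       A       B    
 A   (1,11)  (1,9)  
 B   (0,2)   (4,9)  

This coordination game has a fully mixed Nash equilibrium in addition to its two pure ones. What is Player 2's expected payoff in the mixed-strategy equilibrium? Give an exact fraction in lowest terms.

Player 1 mixes with probability p on A, chosen so Player 2 is indifferent: 11p + 2(1−p) = 9p + 9(1−p) gives p = 7/9.
Player 2's expected payoff is 11·7/9 + 2·2/9 = 9.

9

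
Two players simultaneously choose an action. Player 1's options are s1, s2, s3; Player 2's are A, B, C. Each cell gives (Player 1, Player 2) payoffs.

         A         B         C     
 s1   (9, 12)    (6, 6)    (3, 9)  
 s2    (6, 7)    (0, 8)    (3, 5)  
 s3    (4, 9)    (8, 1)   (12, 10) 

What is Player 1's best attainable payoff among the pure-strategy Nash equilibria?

(s1, A) is a pure NE (Player 1: 9 ≥ 6; Player 2: 12 ≥ 9). Player 1 gets 9.
(s3, C) is a pure NE (Player 1: 12 ≥ 3; Player 2: 10 ≥ 9). Player 1 gets 12.
Every other cell has a profitable deviation for at least one player. Highest of {9, 12} is 12.

12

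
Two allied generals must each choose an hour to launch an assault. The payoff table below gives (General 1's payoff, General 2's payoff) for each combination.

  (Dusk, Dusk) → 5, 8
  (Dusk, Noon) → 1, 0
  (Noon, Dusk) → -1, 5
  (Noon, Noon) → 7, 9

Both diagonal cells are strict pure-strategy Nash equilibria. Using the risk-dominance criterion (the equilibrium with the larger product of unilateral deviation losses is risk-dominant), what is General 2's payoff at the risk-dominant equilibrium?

At both Dusk: General 1 loses 5 − (-1) = 6 by deviating; General 2 loses 8 − 0 = 8. Product = 6·8 = 48.
At both Noon: General 1 loses 7 − 1 = 6 by deviating; General 2 loses 9 − 5 = 4. Product = 6·4 = 24.
48 > 24, so both Dusk is risk-dominant. General 2's payoff there is 8.

8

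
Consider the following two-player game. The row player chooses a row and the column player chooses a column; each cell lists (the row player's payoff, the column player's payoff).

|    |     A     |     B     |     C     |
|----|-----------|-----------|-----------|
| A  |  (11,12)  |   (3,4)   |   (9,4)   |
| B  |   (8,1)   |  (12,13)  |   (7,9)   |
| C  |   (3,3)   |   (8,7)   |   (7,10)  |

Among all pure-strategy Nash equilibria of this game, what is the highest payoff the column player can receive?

Both A is a pure NE (the row player: 11 ≥ 8; the column player: 12 ≥ 4). The column player gets 12.
Both B is a pure NE (the row player: 12 ≥ 8; the column player: 13 ≥ 9). The column player gets 13.
Every other cell has a profitable deviation for at least one player. Highest of {12, 13} is 13.

13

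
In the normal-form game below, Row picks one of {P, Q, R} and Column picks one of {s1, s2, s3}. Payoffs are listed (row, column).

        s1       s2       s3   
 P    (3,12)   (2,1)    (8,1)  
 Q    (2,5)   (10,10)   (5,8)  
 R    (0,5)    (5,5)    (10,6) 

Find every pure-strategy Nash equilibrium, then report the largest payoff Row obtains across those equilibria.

10

(P, s1) is a pure NE (Row: 3 ≥ 2; Column: 12 ≥ 1). Row gets 3.
(Q, s2) is a pure NE (Row: 10 ≥ 5; Column: 10 ≥ 8). Row gets 10.
(R, s3) is a pure NE (Row: 10 ≥ 8; Column: 6 ≥ 5). Row gets 10.
Every other cell has a profitable deviation for at least one player. Highest of {3, 10, 10} is 10.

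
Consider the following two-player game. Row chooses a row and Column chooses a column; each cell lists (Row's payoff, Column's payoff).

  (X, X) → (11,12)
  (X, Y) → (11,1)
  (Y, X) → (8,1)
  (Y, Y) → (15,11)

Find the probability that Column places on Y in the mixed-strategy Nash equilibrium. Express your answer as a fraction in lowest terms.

3/7

Column's mix q on X must make Row indifferent between X and Y.
Row's payoff from X: 11q + 11(1−q). From Y: 8q + 15(1−q).
Set equal: 3q = 4(1−q) → q = 4/7.
Probability on Y is 1 − 4/7 = 3/7.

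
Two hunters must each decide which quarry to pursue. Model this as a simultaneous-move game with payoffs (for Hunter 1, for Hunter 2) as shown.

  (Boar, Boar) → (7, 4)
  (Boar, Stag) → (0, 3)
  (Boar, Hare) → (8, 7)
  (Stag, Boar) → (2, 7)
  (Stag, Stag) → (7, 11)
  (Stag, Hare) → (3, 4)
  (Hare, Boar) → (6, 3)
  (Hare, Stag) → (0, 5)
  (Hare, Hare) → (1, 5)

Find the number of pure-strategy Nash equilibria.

(Boar, Hare): Hunter 1 gets 8 (best alternative 3); Hunter 2 gets 7 (best alternative 4). Neither deviates — NE.
Both Stag: Hunter 1 gets 7 (best alternative 0); Hunter 2 gets 11 (best alternative 7). Neither deviates — NE.
Both Boar is not a NE: Hunter 2 would switch to Hare (7 > 4).
No other cell survives both best-response checks, so there are 2 pure NE.

2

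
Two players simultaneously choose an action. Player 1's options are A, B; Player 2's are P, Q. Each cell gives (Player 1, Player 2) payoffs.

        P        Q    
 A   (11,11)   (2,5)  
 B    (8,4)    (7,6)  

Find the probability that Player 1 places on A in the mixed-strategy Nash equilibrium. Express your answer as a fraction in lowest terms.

1/4

Player 1's mix p on A must make Player 2 indifferent between P and Q.
Player 2's payoff from P: 11p + 4(1−p). From Q: 5p + 6(1−p).
Set equal: 6p = 2(1−p) → p = 2/8 = 1/4.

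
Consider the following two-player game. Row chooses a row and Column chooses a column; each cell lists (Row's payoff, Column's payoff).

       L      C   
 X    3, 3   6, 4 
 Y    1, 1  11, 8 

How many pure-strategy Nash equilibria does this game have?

1

(Y, C): Row gets 11 (best alternative 6); Column gets 8 (best alternative 1). Neither deviates — NE.
(X, L) is not a NE: Column would switch to C (4 > 3).
No other cell survives both best-response checks, so there is 1 pure NE.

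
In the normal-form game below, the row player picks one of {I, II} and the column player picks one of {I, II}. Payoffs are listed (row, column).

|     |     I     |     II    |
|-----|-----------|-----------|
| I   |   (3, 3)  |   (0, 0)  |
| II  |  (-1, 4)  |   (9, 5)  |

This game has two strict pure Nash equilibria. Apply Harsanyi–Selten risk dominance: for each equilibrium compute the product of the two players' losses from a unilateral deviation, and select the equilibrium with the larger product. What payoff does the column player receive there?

3

At both I: the row player loses 3 − (-1) = 4 by deviating; the column player loses 3 − 0 = 3. Product = 4·3 = 12.
At both II: the row player loses 9 − 0 = 9 by deviating; the column player loses 5 − 4 = 1. Product = 9·1 = 9.
12 > 9, so both I is risk-dominant. The column player's payoff there is 3.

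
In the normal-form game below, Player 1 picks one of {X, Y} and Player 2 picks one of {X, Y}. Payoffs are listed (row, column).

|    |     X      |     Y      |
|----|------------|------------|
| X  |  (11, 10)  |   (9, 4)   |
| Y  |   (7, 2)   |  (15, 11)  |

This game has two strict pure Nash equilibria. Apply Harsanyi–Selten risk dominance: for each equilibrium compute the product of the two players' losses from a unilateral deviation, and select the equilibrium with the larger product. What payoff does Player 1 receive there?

At both X: Player 1 loses 11 − 7 = 4 by deviating; Player 2 loses 10 − 4 = 6. Product = 4·6 = 24.
At both Y: Player 1 loses 15 − 9 = 6 by deviating; Player 2 loses 11 − 2 = 9. Product = 6·9 = 54.
54 > 24, so both Y is risk-dominant. Player 1's payoff there is 15.

15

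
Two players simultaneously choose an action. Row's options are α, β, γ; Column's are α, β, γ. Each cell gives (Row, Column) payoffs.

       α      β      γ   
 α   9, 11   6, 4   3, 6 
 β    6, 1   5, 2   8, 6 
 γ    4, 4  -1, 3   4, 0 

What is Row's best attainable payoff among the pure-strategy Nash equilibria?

9

Both α is a pure NE (Row: 9 ≥ 6; Column: 11 ≥ 6). Row gets 9.
(β, γ) is a pure NE (Row: 8 ≥ 4; Column: 6 ≥ 2). Row gets 8.
Every other cell has a profitable deviation for at least one player. Highest of {9, 8} is 9.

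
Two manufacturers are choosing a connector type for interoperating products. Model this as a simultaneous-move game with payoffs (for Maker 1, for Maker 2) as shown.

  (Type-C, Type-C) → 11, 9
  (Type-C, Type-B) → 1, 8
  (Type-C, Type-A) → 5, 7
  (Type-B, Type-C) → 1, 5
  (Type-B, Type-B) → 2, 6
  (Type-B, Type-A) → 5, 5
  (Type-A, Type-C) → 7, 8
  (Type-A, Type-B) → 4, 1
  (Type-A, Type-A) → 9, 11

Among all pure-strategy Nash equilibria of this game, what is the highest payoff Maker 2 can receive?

Both Type-C is a pure NE (Maker 1: 11 ≥ 7; Maker 2: 9 ≥ 8). Maker 2 gets 9.
Both Type-A is a pure NE (Maker 1: 9 ≥ 5; Maker 2: 11 ≥ 8). Maker 2 gets 11.
Every other cell has a profitable deviation for at least one player. Highest of {9, 11} is 11.

11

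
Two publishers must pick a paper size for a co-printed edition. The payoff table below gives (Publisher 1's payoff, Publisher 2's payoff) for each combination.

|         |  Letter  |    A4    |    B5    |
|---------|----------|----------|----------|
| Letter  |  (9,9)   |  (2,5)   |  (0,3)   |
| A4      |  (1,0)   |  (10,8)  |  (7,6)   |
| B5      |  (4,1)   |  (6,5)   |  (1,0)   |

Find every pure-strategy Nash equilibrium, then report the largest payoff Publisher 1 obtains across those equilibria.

Both Letter is a pure NE (Publisher 1: 9 ≥ 4; Publisher 2: 9 ≥ 5). Publisher 1 gets 9.
Both A4 is a pure NE (Publisher 1: 10 ≥ 6; Publisher 2: 8 ≥ 6). Publisher 1 gets 10.
Every other cell has a profitable deviation for at least one player. Highest of {9, 10} is 10.

10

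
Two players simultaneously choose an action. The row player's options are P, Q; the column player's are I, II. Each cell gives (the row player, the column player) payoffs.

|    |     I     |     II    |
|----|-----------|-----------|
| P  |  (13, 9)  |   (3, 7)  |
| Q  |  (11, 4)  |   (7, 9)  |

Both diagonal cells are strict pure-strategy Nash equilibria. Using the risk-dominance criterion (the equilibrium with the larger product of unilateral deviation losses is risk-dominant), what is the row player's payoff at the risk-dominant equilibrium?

At (P, I): the row player loses 13 − 11 = 2 by deviating; the column player loses 9 − 7 = 2. Product = 2·2 = 4.
At (Q, II): the row player loses 7 − 3 = 4 by deviating; the column player loses 9 − 4 = 5. Product = 4·5 = 20.
20 > 4, so (Q, II) is risk-dominant. The row player's payoff there is 7.

7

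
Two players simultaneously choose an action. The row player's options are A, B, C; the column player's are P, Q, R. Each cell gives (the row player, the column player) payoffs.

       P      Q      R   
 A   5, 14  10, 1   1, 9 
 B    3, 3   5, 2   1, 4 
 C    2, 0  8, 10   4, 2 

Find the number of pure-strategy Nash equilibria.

1

(A, P): the row player gets 5 (best alternative 3); the column player gets 14 (best alternative 9). Neither deviates — NE.
(C, R) is not a NE: the column player would switch to Q (10 > 2).
No other cell survives both best-response checks, so there is 1 pure NE.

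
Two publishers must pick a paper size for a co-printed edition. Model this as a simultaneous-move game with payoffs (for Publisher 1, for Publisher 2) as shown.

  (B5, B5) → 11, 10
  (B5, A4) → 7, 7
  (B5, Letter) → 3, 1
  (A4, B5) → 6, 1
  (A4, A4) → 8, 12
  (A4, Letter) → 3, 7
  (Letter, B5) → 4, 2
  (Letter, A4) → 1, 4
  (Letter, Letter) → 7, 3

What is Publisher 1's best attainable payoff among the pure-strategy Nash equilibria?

Both B5 is a pure NE (Publisher 1: 11 ≥ 6; Publisher 2: 10 ≥ 7). Publisher 1 gets 11.
Both A4 is a pure NE (Publisher 1: 8 ≥ 7; Publisher 2: 12 ≥ 7). Publisher 1 gets 8.
Every other cell has a profitable deviation for at least one player. Highest of {11, 8} is 11.

11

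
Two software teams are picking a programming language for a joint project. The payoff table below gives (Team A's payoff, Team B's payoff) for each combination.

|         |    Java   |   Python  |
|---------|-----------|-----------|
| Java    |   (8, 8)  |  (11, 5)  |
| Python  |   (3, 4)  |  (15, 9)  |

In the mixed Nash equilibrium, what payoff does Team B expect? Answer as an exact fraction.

Team A mixes with probability p on Java, chosen so Team B is indifferent: 8p + 4(1−p) = 5p + 9(1−p) gives p = 5/8.
Team B's expected payoff is 8·5/8 + 4·3/8 = 13/2.

13/2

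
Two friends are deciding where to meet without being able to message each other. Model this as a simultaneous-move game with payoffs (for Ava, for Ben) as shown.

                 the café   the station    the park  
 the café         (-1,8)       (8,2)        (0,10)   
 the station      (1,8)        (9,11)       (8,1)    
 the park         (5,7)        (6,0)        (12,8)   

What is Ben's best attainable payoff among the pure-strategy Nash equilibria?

11

Both the station is a pure NE (Ava: 9 ≥ 8; Ben: 11 ≥ 8). Ben gets 11.
Both the park is a pure NE (Ava: 12 ≥ 8; Ben: 8 ≥ 7). Ben gets 8.
Every other cell has a profitable deviation for at least one player. Highest of {11, 8} is 11.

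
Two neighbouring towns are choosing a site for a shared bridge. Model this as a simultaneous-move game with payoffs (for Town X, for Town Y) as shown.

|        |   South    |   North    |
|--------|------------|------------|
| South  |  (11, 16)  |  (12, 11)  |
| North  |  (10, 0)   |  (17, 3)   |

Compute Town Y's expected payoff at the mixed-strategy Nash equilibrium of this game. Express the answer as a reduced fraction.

Town X mixes with probability p on South, chosen so Town Y is indifferent: 16p + 0(1−p) = 11p + 3(1−p) gives p = 3/8.
Town Y's expected payoff is 16·3/8 + 0·5/8 = 6.

6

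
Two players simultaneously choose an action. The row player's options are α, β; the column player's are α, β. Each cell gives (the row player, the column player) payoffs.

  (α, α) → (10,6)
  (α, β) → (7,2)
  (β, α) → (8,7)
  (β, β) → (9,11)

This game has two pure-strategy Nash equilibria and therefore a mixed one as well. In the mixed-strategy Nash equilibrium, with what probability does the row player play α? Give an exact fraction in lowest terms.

The row player's mix p on α must make the column player indifferent between α and β.
The column player's payoff from α: 6p + 7(1−p). From β: 2p + 11(1−p).
Set equal: 4p = 4(1−p) → p = 4/8 = 1/2.

1/2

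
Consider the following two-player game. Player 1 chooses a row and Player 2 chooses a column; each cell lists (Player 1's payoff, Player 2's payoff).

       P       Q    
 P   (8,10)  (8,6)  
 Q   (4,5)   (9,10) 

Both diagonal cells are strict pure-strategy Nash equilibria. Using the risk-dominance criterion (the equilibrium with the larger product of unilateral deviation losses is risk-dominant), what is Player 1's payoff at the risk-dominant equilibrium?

At both P: Player 1 loses 8 − 4 = 4 by deviating; Player 2 loses 10 − 6 = 4. Product = 4·4 = 16.
At both Q: Player 1 loses 9 − 8 = 1 by deviating; Player 2 loses 10 − 5 = 5. Product = 1·5 = 5.
16 > 5, so both P is risk-dominant. Player 1's payoff there is 8.

8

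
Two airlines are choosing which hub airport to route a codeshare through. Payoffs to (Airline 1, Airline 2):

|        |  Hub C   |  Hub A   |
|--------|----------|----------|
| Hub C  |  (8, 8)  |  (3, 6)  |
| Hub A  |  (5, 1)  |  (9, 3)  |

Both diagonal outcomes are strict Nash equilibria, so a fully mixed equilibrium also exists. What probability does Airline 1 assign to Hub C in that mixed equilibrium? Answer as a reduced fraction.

Airline 1's mix p on Hub C must make Airline 2 indifferent between Hub C and Hub A.
Airline 2's payoff from Hub C: 8p + 1(1−p). From Hub A: 6p + 3(1−p).
Set equal: 2p = 2(1−p) → p = 2/4 = 1/2.

1/2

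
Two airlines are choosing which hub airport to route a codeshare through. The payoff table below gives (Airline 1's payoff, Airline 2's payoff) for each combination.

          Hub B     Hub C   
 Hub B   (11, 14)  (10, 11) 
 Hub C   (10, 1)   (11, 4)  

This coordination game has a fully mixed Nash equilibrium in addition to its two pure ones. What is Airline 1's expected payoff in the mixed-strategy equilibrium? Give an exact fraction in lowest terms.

21/2

Airline 2 mixes with probability q on Hub B, chosen so Airline 1 is indifferent: 11q + 10(1−q) = 10q + 11(1−q) gives q = 1/2.
Airline 1's expected payoff (from either row, since indifferent) is 11·1/2 + 10·1/2 = 21/2.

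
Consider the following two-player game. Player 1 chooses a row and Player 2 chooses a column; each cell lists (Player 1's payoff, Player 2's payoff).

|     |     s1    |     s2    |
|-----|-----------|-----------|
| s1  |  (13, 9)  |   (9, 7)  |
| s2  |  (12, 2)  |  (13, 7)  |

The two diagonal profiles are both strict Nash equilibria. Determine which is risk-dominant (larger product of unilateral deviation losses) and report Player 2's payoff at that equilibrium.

7

At both s1: Player 1 loses 13 − 12 = 1 by deviating; Player 2 loses 9 − 7 = 2. Product = 1·2 = 2.
At both s2: Player 1 loses 13 − 9 = 4 by deviating; Player 2 loses 7 − 2 = 5. Product = 4·5 = 20.
20 > 2, so both s2 is risk-dominant. Player 2's payoff there is 7.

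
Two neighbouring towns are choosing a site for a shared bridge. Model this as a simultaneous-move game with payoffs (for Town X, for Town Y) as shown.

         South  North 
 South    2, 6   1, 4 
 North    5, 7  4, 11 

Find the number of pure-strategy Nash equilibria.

Both North: Town X gets 4 (best alternative 1); Town Y gets 11 (best alternative 7). Neither deviates — NE.
Both South is not a NE: Town X would switch to North (5 > 2).
No other cell survives both best-response checks, so there is 1 pure NE.

1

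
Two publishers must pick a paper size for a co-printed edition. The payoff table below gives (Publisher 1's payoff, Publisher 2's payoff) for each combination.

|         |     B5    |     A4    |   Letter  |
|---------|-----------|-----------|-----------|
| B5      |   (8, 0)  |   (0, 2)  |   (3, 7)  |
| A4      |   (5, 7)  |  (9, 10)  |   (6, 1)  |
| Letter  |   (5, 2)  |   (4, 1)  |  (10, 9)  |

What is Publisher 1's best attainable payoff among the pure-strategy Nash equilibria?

10

Both A4 is a pure NE (Publisher 1: 9 ≥ 4; Publisher 2: 10 ≥ 7). Publisher 1 gets 9.
Both Letter is a pure NE (Publisher 1: 10 ≥ 6; Publisher 2: 9 ≥ 2). Publisher 1 gets 10.
Every other cell has a profitable deviation for at least one player. Highest of {9, 10} is 10.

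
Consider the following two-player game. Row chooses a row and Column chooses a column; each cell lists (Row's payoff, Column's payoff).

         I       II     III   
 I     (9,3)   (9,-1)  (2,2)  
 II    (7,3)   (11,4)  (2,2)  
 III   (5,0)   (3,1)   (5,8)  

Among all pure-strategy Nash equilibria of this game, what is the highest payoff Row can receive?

Both I is a pure NE (Row: 9 ≥ 7; Column: 3 ≥ 2). Row gets 9.
Both II is a pure NE (Row: 11 ≥ 9; Column: 4 ≥ 3). Row gets 11.
Both III is a pure NE (Row: 5 ≥ 2; Column: 8 ≥ 1). Row gets 5.
Every other cell has a profitable deviation for at least one player. Highest of {9, 11, 5} is 11.

11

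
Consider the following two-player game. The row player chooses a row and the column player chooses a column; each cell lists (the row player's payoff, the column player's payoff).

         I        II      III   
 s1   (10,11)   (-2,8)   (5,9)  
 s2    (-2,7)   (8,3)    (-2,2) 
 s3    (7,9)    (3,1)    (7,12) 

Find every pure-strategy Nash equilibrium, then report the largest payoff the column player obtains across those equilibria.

12

(s1, I) is a pure NE (the row player: 10 ≥ 7; the column player: 11 ≥ 9). The column player gets 11.
(s3, III) is a pure NE (the row player: 7 ≥ 5; the column player: 12 ≥ 9). The column player gets 12.
Every other cell has a profitable deviation for at least one player. Highest of {11, 12} is 12.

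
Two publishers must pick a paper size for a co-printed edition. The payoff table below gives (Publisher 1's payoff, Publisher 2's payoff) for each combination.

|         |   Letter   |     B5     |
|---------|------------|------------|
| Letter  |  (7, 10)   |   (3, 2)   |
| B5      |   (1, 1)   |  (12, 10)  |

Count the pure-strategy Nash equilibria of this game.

2

Both Letter: Publisher 1 gets 7 (best alternative 1); Publisher 2 gets 10 (best alternative 2). Neither deviates — NE.
Both B5: Publisher 1 gets 12 (best alternative 3); Publisher 2 gets 10 (best alternative 1). Neither deviates — NE.
(B5, Letter) is not a NE: Publisher 1 would switch to Letter (7 > 1).
No other cell survives both best-response checks, so there are 2 pure NE.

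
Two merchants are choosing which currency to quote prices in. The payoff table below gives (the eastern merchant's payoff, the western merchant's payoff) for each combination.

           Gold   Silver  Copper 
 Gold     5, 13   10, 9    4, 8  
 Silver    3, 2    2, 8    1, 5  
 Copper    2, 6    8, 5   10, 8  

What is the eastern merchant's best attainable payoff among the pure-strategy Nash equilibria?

Both Gold is a pure NE (the eastern merchant: 5 ≥ 3; the western merchant: 13 ≥ 9). The eastern merchant gets 5.
Both Copper is a pure NE (the eastern merchant: 10 ≥ 4; the western merchant: 8 ≥ 6). The eastern merchant gets 10.
Every other cell has a profitable deviation for at least one player. Highest of {5, 10} is 10.

10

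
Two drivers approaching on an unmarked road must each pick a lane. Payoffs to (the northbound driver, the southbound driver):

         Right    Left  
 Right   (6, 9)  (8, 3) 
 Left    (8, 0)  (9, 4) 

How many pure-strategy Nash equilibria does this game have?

Both Left: the northbound driver gets 9 (best alternative 8); the southbound driver gets 4 (best alternative 0). Neither deviates — NE.
Both Right is not a NE: the northbound driver would switch to Left (8 > 6).
No other cell survives both best-response checks, so there is 1 pure NE.

1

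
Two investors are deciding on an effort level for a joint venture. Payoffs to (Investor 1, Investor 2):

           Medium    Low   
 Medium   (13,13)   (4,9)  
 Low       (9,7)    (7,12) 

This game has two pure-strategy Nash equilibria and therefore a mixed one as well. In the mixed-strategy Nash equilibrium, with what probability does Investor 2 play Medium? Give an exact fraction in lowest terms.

Investor 2's mix q on Medium must make Investor 1 indifferent between Medium and Low.
Investor 1's payoff from Medium: 13q + 4(1−q). From Low: 9q + 7(1−q).
Set equal: 4q = 3(1−q) → q = 3/7.

3/7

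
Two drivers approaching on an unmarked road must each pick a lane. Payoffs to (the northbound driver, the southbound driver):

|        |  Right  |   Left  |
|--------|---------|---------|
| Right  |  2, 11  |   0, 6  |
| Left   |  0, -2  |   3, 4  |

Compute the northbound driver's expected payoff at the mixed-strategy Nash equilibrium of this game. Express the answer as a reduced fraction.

6/5

The southbound driver mixes with probability q on Right, chosen so the northbound driver is indifferent: 2q + 0(1−q) = 0q + 3(1−q) gives q = 3/5.
The northbound driver's expected payoff (from either row, since indifferent) is 2·3/5 + 0·2/5 = 6/5.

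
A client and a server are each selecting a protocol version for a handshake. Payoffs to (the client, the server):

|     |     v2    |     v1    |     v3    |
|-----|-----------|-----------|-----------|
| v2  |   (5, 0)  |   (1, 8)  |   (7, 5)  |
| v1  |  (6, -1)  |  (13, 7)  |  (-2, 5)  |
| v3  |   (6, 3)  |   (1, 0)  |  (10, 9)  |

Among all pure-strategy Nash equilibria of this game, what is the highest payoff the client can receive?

13

Both v1 is a pure NE (the client: 13 ≥ 1; the server: 7 ≥ 5). The client gets 13.
Both v3 is a pure NE (the client: 10 ≥ 7; the server: 9 ≥ 3). The client gets 10.
Every other cell has a profitable deviation for at least one player. Highest of {13, 10} is 13.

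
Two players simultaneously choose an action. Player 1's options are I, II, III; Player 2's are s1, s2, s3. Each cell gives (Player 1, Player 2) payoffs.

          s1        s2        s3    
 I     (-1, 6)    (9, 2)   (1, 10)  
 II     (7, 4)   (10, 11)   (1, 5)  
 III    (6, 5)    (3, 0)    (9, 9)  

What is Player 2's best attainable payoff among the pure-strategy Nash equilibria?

(II, s2) is a pure NE (Player 1: 10 ≥ 9; Player 2: 11 ≥ 5). Player 2 gets 11.
(III, s3) is a pure NE (Player 1: 9 ≥ 1; Player 2: 9 ≥ 5). Player 2 gets 9.
Every other cell has a profitable deviation for at least one player. Highest of {11, 9} is 11.

11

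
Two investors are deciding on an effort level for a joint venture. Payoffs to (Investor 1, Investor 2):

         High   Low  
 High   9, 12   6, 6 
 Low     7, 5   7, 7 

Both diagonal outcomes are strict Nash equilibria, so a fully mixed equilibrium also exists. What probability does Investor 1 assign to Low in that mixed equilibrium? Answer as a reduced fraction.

3/4

Investor 1's mix p on High must make Investor 2 indifferent between High and Low.
Investor 2's payoff from High: 12p + 5(1−p). From Low: 6p + 7(1−p).
Set equal: 6p = 2(1−p) → p = 2/8 = 1/4.
Probability on Low is 1 − 1/4 = 3/4.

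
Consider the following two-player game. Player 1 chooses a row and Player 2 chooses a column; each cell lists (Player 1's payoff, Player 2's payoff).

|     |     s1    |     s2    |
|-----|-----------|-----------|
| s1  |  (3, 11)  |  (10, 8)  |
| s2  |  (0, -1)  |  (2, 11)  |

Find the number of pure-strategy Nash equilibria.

1

Both s1: Player 1 gets 3 (best alternative 0); Player 2 gets 11 (best alternative 8). Neither deviates — NE.
Both s2 is not a NE: Player 1 would switch to s1 (10 > 2).
No other cell survives both best-response checks, so there is 1 pure NE.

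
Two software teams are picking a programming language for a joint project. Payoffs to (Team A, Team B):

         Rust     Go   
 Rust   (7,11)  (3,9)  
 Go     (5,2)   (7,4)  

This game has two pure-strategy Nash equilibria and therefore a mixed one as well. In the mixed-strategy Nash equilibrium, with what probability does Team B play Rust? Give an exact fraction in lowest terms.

2/3

Team B's mix q on Rust must make Team A indifferent between Rust and Go.
Team A's payoff from Rust: 7q + 3(1−q). From Go: 5q + 7(1−q).
Set equal: 2q = 4(1−q) → q = 4/6 = 2/3.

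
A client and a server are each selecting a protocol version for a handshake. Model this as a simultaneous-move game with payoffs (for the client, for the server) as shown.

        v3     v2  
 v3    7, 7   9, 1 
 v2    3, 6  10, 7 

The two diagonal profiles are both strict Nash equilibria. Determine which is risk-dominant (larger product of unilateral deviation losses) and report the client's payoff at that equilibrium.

At both v3: the client loses 7 − 3 = 4 by deviating; the server loses 7 − 1 = 6. Product = 4·6 = 24.
At both v2: the client loses 10 − 9 = 1 by deviating; the server loses 7 − 6 = 1. Product = 1·1 = 1.
24 > 1, so both v3 is risk-dominant. The client's payoff there is 7.

7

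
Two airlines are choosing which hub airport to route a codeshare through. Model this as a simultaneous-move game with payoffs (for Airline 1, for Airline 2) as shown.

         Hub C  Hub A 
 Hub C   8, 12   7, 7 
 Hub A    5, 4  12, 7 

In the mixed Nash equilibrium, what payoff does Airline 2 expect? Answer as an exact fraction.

Airline 1 mixes with probability p on Hub C, chosen so Airline 2 is indifferent: 12p + 4(1−p) = 7p + 7(1−p) gives p = 3/8.
Airline 2's expected payoff is 12·3/8 + 4·5/8 = 7.

7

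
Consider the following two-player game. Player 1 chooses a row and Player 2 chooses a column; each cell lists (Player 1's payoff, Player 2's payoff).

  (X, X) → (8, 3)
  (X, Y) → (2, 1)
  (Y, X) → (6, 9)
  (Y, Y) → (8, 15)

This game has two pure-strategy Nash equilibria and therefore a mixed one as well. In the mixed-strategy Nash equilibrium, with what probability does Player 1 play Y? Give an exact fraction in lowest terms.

1/4

Player 1's mix p on X must make Player 2 indifferent between X and Y.
Player 2's payoff from X: 3p + 9(1−p). From Y: 1p + 15(1−p).
Set equal: 2p = 6(1−p) → p = 6/8 = 3/4.
Probability on Y is 1 − 3/4 = 1/4.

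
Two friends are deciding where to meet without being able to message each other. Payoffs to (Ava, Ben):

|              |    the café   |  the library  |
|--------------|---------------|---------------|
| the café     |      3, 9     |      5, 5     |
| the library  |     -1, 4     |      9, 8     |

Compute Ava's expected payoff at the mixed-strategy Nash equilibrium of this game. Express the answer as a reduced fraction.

Ben mixes with probability q on the café, chosen so Ava is indifferent: 3q + 5(1−q) = (-1)q + 9(1−q) gives q = 1/2.
Ava's expected payoff (from either row, since indifferent) is 3·1/2 + 5·1/2 = 4.

4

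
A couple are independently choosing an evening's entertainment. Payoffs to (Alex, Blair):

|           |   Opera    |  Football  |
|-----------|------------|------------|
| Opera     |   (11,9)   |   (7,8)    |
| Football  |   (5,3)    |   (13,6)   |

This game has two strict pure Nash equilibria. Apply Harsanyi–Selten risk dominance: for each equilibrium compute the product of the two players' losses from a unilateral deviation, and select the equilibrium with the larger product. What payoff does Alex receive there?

At both Opera: Alex loses 11 − 5 = 6 by deviating; Blair loses 9 − 8 = 1. Product = 6·1 = 6.
At both Football: Alex loses 13 − 7 = 6 by deviating; Blair loses 6 − 3 = 3. Product = 6·3 = 18.
18 > 6, so both Football is risk-dominant. Alex's payoff there is 13.

13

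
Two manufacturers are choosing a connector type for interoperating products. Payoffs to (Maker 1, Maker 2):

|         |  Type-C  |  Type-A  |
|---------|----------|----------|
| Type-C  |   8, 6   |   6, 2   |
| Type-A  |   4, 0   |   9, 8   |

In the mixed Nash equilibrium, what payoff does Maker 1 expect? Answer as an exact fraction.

Maker 2 mixes with probability q on Type-C, chosen so Maker 1 is indifferent: 8q + 6(1−q) = 4q + 9(1−q) gives q = 3/7.
Maker 1's expected payoff (from either row, since indifferent) is 8·3/7 + 6·4/7 = 48/7.

48/7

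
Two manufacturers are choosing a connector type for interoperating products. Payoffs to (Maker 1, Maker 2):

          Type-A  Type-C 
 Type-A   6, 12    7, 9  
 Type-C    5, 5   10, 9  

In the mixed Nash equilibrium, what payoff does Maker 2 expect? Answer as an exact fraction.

Maker 1 mixes with probability p on Type-A, chosen so Maker 2 is indifferent: 12p + 5(1−p) = 9p + 9(1−p) gives p = 4/7.
Maker 2's expected payoff is 12·4/7 + 5·3/7 = 9.

9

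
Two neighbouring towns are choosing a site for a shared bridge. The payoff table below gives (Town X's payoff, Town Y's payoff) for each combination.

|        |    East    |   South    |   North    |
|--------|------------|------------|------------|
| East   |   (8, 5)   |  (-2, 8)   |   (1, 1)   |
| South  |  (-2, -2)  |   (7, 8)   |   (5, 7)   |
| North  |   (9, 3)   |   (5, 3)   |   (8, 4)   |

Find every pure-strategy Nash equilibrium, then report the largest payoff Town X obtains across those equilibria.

8

Both South is a pure NE (Town X: 7 ≥ 5; Town Y: 8 ≥ 7). Town X gets 7.
Both North is a pure NE (Town X: 8 ≥ 5; Town Y: 4 ≥ 3). Town X gets 8.
Every other cell has a profitable deviation for at least one player. Highest of {7, 8} is 8.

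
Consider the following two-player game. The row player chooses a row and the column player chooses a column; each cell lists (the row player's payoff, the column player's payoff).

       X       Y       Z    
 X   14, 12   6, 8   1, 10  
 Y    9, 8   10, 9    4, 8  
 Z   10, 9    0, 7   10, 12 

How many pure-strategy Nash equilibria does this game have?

3

Both X: the row player gets 14 (best alternative 10); the column player gets 12 (best alternative 10). Neither deviates — NE.
Both Y: the row player gets 10 (best alternative 6); the column player gets 9 (best alternative 8). Neither deviates — NE.
Both Z: the row player gets 10 (best alternative 4); the column player gets 12 (best alternative 9). Neither deviates — NE.
(X, Z) is not a NE: the row player would switch to Z (10 > 1).
No other cell survives both best-response checks, so there are 3 pure NE.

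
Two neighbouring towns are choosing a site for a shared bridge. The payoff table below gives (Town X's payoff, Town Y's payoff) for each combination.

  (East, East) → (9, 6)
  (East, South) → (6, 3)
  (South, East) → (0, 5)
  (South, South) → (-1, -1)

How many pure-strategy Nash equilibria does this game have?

Both East: Town X gets 9 (best alternative 0); Town Y gets 6 (best alternative 3). Neither deviates — NE.
Both South is not a NE: Town X would switch to East (6 > -1).
No other cell survives both best-response checks, so there is 1 pure NE.

1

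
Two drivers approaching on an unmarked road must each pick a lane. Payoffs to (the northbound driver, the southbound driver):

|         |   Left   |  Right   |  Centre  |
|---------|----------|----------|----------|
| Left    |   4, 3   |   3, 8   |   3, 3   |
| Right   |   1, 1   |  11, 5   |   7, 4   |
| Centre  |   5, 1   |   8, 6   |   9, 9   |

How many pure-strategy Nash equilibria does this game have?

Both Right: the northbound driver gets 11 (best alternative 8); the southbound driver gets 5 (best alternative 4). Neither deviates — NE.
Both Centre: the northbound driver gets 9 (best alternative 7); the southbound driver gets 9 (best alternative 6). Neither deviates — NE.
Both Left is not a NE: the northbound driver would switch to Centre (5 > 4).
No other cell survives both best-response checks, so there are 2 pure NE.

2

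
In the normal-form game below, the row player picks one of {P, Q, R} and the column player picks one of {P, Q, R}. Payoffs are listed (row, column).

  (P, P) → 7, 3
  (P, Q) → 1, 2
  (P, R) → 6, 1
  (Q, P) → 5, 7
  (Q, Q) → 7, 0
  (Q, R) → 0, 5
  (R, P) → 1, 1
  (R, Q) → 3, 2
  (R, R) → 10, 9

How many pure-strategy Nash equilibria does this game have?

Both P: the row player gets 7 (best alternative 5); the column player gets 3 (best alternative 2). Neither deviates — NE.
Both R: the row player gets 10 (best alternative 6); the column player gets 9 (best alternative 2). Neither deviates — NE.
Both Q is not a NE: the column player would switch to P (7 > 0).
No other cell survives both best-response checks, so there are 2 pure NE.

2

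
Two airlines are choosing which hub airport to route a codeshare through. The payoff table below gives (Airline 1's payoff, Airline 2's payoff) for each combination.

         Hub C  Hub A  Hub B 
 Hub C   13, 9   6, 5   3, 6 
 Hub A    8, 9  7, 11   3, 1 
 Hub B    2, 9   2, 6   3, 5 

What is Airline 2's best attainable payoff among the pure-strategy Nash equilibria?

Both Hub C is a pure NE (Airline 1: 13 ≥ 8; Airline 2: 9 ≥ 6). Airline 2 gets 9.
Both Hub A is a pure NE (Airline 1: 7 ≥ 6; Airline 2: 11 ≥ 9). Airline 2 gets 11.
Every other cell has a profitable deviation for at least one player. Highest of {9, 11} is 11.

11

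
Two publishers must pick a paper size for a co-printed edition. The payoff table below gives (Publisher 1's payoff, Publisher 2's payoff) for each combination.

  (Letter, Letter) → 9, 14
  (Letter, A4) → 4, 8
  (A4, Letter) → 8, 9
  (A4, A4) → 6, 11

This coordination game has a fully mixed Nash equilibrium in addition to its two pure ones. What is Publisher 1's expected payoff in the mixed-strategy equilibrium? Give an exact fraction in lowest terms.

Publisher 2 mixes with probability q on Letter, chosen so Publisher 1 is indifferent: 9q + 4(1−q) = 8q + 6(1−q) gives q = 2/3.
Publisher 1's expected payoff (from either row, since indifferent) is 9·2/3 + 4·1/3 = 22/3.

22/3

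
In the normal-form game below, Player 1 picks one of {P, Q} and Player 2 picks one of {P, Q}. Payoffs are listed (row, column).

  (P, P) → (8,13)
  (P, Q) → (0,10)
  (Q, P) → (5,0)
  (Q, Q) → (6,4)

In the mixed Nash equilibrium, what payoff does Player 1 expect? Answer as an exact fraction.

Player 2 mixes with probability q on P, chosen so Player 1 is indifferent: 8q + 0(1−q) = 5q + 6(1−q) gives q = 2/3.
Player 1's expected payoff (from either row, since indifferent) is 8·2/3 + 0·1/3 = 16/3.

16/3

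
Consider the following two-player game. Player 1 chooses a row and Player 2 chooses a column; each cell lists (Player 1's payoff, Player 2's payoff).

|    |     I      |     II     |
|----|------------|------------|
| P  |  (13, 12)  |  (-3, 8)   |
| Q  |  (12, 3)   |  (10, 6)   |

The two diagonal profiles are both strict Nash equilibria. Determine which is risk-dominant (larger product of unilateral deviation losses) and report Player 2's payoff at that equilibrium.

6

At (P, I): Player 1 loses 13 − 12 = 1 by deviating; Player 2 loses 12 − 8 = 4. Product = 1·4 = 4.
At (Q, II): Player 1 loses 10 − (-3) = 13 by deviating; Player 2 loses 6 − 3 = 3. Product = 13·3 = 39.
39 > 4, so (Q, II) is risk-dominant. Player 2's payoff there is 6.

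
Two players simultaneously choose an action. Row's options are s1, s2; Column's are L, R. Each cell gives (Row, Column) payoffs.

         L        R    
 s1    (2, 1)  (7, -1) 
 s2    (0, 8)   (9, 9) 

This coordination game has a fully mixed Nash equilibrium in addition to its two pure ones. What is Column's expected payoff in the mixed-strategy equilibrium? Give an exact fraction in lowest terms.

17/3

Row mixes with probability p on s1, chosen so Column is indifferent: 1p + 8(1−p) = (-1)p + 9(1−p) gives p = 1/3.
Column's expected payoff is 1·1/3 + 8·2/3 = 17/3.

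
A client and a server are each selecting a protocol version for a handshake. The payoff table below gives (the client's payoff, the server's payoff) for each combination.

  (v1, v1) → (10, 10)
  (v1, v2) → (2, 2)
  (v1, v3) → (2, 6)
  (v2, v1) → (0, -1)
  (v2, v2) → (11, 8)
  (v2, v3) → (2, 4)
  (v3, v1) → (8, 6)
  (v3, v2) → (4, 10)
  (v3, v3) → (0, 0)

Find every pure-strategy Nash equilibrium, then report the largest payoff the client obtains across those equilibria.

11

Both v1 is a pure NE (the client: 10 ≥ 8; the server: 10 ≥ 6). The client gets 10.
Both v2 is a pure NE (the client: 11 ≥ 4; the server: 8 ≥ 4). The client gets 11.
Every other cell has a profitable deviation for at least one player. Highest of {10, 11} is 11.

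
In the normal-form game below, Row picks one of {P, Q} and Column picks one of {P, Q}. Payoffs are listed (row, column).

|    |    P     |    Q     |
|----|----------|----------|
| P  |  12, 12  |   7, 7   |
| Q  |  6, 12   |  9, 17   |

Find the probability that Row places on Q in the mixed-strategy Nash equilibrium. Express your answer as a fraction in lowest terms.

Row's mix p on P must make Column indifferent between P and Q.
Column's payoff from P: 12p + 12(1−p). From Q: 7p + 17(1−p).
Set equal: 5p = 5(1−p) → p = 5/10 = 1/2.
Probability on Q is 1 − 1/2 = 1/2.

1/2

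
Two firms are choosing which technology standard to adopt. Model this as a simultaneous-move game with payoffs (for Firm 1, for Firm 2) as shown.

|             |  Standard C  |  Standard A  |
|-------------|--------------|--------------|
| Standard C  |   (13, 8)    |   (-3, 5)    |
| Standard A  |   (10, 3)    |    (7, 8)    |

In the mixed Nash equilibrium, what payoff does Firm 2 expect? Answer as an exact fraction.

49/8

Firm 1 mixes with probability p on Standard C, chosen so Firm 2 is indifferent: 8p + 3(1−p) = 5p + 8(1−p) gives p = 5/8.
Firm 2's expected payoff is 8·5/8 + 3·3/8 = 49/8.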